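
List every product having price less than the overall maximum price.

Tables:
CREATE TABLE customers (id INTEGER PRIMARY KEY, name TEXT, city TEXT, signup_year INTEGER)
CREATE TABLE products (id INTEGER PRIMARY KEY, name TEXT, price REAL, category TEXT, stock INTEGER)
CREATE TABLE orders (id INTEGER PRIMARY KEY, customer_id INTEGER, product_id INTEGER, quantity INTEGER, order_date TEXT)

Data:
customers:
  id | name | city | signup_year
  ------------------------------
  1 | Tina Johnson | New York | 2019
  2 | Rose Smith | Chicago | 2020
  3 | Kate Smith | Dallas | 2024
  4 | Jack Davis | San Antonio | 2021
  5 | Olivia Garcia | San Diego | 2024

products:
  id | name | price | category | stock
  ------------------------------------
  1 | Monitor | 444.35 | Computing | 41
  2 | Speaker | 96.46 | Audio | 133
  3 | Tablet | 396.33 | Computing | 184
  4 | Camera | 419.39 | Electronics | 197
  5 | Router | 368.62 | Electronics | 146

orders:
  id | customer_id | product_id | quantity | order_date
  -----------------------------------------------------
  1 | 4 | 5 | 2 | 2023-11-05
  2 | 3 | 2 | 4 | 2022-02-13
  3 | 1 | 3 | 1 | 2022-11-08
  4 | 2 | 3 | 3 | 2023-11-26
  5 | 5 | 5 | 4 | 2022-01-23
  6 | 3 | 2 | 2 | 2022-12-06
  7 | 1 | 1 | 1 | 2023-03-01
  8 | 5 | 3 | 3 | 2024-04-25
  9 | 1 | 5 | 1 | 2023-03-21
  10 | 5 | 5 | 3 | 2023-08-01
SELECT name, price FROM products WHERE price < (SELECT MAX(price) FROM products)

Execution result:
name | price
Speaker | 96.46
Tablet | 396.33
Camera | 419.39
Router | 368.62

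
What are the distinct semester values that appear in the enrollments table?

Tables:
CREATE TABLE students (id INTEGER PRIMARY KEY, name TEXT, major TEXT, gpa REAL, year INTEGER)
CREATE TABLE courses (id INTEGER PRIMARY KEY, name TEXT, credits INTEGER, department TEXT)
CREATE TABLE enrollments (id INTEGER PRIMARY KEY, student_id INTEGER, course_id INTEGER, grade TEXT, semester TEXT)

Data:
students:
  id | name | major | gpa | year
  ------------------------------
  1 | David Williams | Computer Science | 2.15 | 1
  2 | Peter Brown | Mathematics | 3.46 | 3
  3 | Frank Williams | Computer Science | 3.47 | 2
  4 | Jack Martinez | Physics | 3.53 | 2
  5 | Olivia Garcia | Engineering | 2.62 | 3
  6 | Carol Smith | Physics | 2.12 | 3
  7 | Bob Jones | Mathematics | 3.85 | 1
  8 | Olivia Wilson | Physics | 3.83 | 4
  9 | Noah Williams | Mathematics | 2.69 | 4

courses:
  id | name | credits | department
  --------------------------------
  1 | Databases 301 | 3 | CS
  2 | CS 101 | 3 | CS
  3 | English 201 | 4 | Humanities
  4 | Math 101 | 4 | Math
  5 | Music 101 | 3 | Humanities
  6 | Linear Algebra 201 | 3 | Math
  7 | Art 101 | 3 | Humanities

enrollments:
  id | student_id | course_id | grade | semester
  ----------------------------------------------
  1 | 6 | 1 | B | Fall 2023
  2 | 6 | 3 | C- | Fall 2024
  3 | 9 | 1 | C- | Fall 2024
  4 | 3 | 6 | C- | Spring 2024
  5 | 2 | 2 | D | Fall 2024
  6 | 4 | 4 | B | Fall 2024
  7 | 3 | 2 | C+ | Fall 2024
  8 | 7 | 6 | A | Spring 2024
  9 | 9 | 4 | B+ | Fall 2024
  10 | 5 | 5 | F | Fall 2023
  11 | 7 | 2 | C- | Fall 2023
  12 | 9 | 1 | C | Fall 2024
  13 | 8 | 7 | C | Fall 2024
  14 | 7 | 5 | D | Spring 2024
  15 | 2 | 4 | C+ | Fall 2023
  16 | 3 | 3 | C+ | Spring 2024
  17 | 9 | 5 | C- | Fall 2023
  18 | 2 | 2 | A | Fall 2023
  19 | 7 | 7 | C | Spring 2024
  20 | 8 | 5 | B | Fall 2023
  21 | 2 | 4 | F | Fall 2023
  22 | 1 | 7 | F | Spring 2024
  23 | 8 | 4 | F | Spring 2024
SELECT DISTINCT semester FROM enrollments

Execution result:
semester
Fall 2023
Fall 2024
Spring 2024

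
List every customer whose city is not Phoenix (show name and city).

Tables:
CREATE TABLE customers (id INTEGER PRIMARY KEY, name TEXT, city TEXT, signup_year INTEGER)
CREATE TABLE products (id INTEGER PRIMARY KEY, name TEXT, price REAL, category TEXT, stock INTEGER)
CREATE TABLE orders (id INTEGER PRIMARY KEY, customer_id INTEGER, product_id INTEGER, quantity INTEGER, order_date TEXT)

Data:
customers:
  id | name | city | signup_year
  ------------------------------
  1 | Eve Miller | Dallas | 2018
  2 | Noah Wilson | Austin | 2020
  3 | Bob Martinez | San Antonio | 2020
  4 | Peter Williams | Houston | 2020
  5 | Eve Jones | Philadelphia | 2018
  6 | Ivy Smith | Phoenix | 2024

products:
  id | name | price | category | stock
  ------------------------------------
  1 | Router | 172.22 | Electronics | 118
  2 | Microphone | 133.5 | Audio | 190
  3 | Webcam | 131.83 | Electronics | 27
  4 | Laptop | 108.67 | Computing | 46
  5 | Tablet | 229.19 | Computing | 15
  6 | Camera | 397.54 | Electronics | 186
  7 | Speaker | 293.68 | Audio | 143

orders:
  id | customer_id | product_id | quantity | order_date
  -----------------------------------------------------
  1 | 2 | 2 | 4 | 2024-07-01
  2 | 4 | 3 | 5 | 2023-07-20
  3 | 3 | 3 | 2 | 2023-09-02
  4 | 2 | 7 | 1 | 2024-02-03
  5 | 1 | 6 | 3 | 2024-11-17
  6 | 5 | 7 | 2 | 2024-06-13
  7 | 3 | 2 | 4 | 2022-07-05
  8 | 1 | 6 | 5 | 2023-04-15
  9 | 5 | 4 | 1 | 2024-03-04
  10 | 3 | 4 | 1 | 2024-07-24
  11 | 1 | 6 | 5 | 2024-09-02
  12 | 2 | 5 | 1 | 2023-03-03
SELECT name, city FROM customers WHERE city <> 'Phoenix'

Execution result:
name | city
Eve Miller | Dallas
Noah Wilson | Austin
Bob Martinez | San Antonio
Peter Williams | Houston
Eve Jones | Philadelphia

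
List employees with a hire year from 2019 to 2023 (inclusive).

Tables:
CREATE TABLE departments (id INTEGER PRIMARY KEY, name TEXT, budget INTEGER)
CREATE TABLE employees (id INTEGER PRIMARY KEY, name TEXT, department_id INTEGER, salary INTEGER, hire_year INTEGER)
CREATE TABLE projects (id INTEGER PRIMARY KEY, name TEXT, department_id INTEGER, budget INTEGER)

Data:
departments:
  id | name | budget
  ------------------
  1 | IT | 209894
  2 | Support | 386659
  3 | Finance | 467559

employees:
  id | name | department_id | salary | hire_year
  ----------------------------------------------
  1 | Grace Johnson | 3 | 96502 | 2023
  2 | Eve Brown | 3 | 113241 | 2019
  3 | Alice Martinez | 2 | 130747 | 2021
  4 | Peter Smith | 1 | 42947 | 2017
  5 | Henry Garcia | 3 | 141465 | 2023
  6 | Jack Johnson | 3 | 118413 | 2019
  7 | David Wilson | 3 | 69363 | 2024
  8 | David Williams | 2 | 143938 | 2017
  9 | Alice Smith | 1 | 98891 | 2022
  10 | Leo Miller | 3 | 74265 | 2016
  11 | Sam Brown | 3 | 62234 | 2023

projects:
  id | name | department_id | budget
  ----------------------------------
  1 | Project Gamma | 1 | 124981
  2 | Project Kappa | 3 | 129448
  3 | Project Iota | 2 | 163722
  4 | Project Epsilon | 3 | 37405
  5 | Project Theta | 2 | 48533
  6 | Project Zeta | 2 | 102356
SELECT name, hire_year FROM employees WHERE hire_year BETWEEN 2019 AND 2023

Execution result:
name | hire_year
Grace Johnson | 2023
Eve Brown | 2019
Alice Martinez | 2021
Henry Garcia | 2023
Jack Johnson | 2019
Alice Smith | 2022
Sam Brown | 2023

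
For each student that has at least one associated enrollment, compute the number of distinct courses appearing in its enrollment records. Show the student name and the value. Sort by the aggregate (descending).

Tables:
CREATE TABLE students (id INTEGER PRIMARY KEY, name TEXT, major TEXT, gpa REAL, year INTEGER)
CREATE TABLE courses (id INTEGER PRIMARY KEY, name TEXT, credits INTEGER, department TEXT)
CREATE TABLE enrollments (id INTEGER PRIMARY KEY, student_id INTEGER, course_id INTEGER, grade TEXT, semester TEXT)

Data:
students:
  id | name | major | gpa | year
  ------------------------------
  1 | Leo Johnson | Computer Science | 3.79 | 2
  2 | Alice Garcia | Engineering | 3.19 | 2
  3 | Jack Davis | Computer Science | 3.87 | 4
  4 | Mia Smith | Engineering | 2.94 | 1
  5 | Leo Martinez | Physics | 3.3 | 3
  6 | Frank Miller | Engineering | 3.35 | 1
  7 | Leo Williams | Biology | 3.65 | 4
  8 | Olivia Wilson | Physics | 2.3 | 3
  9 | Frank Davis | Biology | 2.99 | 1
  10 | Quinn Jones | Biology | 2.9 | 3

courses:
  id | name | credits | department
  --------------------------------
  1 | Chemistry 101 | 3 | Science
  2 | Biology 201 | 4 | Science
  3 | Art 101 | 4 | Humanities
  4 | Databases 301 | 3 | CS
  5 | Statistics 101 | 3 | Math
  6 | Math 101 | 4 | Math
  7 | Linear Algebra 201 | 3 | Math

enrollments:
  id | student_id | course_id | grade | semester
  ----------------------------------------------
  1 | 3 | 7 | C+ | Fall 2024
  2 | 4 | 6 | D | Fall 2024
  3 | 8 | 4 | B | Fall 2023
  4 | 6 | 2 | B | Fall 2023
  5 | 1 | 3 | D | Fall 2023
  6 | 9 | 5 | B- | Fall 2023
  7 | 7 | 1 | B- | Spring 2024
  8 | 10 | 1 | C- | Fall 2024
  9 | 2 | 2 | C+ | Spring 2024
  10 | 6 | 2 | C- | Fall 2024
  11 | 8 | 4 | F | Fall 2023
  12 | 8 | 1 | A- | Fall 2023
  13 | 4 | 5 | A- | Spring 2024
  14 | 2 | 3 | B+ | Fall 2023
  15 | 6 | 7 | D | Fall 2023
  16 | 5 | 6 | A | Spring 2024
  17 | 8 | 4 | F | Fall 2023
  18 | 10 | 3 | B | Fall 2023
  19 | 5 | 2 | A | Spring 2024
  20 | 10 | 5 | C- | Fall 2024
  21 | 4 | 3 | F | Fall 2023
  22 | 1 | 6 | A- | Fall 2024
SELECT p.name, COUNT(DISTINCT c.course_id) AS distinct_course_count FROM enrollments c JOIN students p ON c.student_id = p.id GROUP BY p.id, p.name ORDER BY distinct_course_count DESC

Execution result:
name | distinct_course_count
Mia Smith | 3
Quinn Jones | 3
Leo Johnson | 2
Alice Garcia | 2
Leo Martinez | 2
Frank Miller | 2
Olivia Wilson | 2
Jack Davis | 1
Leo Williams | 1
Frank Davis | 1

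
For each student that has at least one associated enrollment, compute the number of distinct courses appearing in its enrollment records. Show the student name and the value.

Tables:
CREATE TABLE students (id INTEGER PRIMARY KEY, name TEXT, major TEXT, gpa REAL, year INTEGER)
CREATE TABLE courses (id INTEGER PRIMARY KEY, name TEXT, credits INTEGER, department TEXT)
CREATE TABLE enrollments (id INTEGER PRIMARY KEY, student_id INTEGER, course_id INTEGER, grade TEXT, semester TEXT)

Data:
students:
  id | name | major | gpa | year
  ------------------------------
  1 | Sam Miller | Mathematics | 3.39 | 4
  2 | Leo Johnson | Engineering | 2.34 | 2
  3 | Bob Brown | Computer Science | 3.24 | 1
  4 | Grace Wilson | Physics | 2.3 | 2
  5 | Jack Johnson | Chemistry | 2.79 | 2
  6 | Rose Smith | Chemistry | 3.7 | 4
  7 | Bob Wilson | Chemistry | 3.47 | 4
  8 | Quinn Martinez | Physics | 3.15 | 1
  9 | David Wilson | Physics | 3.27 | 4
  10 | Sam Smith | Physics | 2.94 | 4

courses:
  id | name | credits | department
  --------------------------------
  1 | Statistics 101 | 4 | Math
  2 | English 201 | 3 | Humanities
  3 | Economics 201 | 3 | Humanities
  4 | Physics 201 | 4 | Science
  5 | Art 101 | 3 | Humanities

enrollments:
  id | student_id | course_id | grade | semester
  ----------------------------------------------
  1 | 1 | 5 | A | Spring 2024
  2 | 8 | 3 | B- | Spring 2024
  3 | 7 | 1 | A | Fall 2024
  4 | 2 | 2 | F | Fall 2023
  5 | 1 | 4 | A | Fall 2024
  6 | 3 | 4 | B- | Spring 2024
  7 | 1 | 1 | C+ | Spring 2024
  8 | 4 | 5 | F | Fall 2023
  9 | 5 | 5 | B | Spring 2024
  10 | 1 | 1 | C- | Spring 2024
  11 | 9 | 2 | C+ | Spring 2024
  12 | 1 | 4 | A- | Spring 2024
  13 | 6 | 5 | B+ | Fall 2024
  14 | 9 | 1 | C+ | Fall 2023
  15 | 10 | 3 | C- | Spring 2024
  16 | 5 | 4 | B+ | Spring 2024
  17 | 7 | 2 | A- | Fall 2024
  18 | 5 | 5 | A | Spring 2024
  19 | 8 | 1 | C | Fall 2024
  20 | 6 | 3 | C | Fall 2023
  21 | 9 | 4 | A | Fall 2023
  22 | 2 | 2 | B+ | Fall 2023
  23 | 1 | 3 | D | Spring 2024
SELECT p.name, COUNT(DISTINCT c.course_id) AS distinct_course_count FROM enrollments c JOIN students p ON c.student_id = p.id GROUP BY p.id, p.name

Execution result:
name | distinct_course_count
Sam Miller | 4
Leo Johnson | 1
Bob Brown | 1
Grace Wilson | 1
Jack Johnson | 2
Rose Smith | 2
Bob Wilson | 2
Quinn Martinez | 2
David Wilson | 3
Sam Smith | 1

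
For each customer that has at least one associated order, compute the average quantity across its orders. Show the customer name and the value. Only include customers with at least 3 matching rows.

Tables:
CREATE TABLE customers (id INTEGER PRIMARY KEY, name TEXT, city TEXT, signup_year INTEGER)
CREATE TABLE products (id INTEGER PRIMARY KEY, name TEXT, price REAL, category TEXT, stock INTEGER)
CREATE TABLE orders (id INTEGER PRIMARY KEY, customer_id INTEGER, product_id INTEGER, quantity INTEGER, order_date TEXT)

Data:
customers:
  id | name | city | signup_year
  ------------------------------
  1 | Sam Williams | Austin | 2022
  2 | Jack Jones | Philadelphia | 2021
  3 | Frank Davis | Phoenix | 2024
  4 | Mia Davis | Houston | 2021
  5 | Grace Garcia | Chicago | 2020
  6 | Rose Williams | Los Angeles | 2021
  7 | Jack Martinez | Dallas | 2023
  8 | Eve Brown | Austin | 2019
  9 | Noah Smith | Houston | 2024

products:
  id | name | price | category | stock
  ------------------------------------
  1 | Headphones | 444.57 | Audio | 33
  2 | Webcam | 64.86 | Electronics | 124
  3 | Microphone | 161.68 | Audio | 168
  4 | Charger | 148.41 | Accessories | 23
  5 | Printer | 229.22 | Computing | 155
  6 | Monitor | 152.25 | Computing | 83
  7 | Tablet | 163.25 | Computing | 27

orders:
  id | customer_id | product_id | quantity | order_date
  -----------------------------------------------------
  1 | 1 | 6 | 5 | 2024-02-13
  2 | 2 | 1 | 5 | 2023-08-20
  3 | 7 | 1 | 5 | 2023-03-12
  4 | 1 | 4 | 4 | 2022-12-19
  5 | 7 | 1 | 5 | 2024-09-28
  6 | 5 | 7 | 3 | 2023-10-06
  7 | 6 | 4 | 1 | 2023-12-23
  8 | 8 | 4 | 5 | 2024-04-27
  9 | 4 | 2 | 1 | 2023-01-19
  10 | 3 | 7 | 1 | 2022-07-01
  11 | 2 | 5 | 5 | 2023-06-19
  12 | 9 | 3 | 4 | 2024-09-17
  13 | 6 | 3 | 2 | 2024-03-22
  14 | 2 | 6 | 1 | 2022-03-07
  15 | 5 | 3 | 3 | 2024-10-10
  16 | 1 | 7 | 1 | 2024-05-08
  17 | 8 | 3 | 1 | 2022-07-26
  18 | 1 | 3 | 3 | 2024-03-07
SELECT p.name, AVG(c.quantity) AS avg_quantity FROM orders c JOIN customers p ON c.customer_id = p.id GROUP BY p.id, p.name HAVING COUNT(*) >= 3

Execution result:
name | avg_quantity
Sam Williams | 3.25
Jack Jones | 3.67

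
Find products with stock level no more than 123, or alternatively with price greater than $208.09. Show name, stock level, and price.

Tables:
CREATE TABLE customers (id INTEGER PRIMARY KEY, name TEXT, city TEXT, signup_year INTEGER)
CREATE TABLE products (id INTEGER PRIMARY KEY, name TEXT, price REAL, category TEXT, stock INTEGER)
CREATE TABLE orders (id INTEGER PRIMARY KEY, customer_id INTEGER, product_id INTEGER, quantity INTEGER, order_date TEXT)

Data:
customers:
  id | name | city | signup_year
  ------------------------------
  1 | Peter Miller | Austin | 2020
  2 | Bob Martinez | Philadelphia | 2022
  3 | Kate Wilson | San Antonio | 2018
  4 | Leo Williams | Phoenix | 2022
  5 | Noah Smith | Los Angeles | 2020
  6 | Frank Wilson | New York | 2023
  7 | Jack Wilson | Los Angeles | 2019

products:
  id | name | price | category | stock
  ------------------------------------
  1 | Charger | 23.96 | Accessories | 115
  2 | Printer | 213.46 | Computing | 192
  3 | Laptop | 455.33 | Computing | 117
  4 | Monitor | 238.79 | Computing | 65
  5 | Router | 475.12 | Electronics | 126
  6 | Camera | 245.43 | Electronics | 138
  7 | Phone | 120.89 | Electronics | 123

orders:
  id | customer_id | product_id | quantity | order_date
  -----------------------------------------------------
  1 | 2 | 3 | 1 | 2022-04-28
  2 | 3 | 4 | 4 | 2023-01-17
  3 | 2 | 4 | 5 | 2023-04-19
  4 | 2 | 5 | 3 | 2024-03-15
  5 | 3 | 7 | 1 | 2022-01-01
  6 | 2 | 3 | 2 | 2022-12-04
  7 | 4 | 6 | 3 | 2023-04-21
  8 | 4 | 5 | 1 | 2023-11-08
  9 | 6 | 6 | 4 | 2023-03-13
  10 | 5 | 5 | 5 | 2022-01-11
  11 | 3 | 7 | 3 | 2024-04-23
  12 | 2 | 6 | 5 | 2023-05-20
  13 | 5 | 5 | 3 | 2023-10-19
SELECT name, stock, price FROM products WHERE stock <= 123 OR price > 208.09

Execution result:
name | stock | price
Charger | 115 | 23.96
Printer | 192 | 213.46
Laptop | 117 | 455.33
Monitor | 65 | 238.79
Router | 126 | 475.12
Camera | 138 | 245.43
Phone | 123 | 120.89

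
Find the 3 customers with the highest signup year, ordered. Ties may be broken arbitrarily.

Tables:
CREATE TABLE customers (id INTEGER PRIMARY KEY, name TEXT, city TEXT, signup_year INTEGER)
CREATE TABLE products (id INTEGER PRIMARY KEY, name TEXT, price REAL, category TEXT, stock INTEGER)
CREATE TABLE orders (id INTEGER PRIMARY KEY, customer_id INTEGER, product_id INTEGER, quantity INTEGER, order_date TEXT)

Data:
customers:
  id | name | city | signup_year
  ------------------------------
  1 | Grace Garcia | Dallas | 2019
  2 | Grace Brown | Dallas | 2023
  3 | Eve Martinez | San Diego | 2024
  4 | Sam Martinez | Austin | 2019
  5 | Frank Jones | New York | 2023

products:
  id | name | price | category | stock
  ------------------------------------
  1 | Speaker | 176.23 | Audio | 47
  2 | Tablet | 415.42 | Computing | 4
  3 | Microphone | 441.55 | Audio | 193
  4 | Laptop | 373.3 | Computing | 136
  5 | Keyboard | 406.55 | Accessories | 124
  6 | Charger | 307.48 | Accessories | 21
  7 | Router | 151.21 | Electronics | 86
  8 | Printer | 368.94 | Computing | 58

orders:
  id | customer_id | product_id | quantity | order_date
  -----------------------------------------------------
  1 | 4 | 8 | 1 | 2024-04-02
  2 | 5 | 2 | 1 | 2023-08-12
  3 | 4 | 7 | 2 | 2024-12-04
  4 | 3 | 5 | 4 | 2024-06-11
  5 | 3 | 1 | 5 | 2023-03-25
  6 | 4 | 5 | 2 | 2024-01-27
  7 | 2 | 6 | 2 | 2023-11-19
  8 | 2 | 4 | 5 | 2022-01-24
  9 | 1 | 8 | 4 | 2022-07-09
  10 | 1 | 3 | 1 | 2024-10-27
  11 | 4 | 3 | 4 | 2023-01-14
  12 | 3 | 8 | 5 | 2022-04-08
SELECT name, signup_year FROM customers ORDER BY signup_year DESC LIMIT 3

Execution result:
name | signup_year
Eve Martinez | 2024
Grace Brown | 2023
Frank Jones | 2023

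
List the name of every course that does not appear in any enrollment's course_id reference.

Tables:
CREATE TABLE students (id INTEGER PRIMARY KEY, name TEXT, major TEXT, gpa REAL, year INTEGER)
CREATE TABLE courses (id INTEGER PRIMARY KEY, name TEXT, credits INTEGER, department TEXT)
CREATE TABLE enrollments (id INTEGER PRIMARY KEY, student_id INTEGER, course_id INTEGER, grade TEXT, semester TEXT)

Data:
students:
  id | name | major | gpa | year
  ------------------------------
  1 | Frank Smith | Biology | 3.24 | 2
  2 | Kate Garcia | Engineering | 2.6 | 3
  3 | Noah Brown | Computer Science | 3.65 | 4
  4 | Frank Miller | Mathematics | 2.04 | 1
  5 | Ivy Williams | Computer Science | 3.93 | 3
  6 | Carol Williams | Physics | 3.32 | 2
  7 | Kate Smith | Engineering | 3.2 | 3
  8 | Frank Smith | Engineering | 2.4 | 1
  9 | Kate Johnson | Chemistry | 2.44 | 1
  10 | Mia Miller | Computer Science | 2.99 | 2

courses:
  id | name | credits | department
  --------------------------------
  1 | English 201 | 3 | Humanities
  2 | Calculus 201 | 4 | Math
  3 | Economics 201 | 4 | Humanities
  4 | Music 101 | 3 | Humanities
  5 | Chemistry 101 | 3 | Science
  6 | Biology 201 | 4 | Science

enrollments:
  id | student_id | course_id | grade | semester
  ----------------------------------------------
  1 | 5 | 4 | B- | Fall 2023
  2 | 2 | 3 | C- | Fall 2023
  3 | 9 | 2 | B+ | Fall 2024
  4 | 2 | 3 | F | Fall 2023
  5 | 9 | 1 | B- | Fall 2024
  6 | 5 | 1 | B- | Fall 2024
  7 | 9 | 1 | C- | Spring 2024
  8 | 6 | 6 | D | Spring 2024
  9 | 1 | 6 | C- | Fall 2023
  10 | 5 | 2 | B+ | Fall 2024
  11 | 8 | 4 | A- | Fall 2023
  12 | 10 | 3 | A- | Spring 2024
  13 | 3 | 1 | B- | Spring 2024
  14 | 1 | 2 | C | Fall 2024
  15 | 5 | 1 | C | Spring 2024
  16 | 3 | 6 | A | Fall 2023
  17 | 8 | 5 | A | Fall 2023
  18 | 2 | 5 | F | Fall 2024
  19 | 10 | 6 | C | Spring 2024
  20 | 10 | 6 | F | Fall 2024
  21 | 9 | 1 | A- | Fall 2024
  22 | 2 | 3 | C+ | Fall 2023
SELECT p.name FROM courses p LEFT JOIN enrollments c ON c.course_id = p.id WHERE c.id IS NULL

Execution result:
(no rows)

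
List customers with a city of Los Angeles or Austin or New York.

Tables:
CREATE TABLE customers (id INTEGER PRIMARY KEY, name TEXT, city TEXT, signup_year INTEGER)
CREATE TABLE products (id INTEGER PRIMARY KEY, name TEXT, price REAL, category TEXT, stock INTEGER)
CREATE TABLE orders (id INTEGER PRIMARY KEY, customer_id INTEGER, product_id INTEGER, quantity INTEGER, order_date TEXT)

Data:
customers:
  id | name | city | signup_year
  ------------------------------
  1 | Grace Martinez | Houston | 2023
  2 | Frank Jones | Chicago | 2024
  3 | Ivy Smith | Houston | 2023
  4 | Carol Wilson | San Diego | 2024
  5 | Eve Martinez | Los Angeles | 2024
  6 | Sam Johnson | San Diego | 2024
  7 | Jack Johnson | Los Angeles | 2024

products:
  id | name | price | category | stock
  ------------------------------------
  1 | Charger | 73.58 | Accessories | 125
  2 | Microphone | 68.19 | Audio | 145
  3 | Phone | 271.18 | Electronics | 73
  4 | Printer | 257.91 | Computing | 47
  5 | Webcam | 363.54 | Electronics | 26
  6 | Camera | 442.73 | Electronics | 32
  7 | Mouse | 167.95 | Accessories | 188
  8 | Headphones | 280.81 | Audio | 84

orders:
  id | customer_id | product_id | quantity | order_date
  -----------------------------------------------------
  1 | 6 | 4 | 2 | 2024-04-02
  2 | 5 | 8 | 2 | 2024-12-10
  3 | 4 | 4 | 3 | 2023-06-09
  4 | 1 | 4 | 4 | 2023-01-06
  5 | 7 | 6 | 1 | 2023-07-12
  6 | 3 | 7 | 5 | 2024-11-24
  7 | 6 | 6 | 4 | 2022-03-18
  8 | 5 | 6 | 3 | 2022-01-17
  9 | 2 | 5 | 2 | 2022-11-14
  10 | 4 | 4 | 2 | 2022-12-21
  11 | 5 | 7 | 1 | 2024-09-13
SELECT name, city FROM customers WHERE city IN ('Los Angeles', 'Austin', 'New York')

Execution result:
name | city
Eve Martinez | Los Angeles
Jack Johnson | Los Angeles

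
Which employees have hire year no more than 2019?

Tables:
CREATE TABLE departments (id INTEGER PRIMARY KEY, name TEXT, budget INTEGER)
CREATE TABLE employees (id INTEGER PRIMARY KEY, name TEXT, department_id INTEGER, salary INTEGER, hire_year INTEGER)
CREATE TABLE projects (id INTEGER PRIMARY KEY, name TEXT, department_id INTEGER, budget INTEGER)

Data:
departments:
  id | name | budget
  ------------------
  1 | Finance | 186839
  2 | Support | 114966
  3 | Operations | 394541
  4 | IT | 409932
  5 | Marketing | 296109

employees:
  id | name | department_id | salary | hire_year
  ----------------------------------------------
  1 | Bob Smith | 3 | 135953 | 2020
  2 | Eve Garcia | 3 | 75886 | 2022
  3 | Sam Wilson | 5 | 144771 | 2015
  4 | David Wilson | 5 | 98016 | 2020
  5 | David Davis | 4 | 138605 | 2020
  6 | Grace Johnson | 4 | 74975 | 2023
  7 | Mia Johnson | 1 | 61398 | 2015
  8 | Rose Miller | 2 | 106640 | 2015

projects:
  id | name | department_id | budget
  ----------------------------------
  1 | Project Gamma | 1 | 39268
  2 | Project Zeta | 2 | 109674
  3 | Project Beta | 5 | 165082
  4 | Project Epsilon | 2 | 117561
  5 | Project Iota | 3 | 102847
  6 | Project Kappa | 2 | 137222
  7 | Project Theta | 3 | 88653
SELECT name, hire_year FROM employees WHERE hire_year <= 2019

Execution result:
name | hire_year
Sam Wilson | 2015
Mia Johnson | 2015
Rose Miller | 2015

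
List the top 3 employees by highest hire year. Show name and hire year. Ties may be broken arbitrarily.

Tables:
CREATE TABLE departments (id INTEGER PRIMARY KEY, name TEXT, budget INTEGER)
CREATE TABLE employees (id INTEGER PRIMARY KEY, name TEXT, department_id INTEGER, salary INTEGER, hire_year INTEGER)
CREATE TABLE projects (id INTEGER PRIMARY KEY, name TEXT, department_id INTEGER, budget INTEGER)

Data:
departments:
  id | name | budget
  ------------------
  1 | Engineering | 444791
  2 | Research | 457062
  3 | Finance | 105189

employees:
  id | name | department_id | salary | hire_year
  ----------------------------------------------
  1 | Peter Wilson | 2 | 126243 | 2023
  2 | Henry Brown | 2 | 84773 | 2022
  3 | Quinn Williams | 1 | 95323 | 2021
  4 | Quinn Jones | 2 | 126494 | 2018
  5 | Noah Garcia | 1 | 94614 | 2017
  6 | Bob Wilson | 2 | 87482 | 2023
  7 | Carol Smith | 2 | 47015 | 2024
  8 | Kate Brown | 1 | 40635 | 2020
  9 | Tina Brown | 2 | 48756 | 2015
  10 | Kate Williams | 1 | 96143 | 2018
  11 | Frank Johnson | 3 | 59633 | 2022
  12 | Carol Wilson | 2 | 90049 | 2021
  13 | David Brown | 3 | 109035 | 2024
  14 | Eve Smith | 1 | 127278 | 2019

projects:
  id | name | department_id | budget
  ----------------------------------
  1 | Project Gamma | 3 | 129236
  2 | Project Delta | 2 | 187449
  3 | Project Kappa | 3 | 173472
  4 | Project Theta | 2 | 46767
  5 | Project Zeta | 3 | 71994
SELECT name, hire_year FROM employees ORDER BY hire_year DESC LIMIT 3

Execution result:
name | hire_year
Carol Smith | 2024
David Brown | 2024
Peter Wilson | 2023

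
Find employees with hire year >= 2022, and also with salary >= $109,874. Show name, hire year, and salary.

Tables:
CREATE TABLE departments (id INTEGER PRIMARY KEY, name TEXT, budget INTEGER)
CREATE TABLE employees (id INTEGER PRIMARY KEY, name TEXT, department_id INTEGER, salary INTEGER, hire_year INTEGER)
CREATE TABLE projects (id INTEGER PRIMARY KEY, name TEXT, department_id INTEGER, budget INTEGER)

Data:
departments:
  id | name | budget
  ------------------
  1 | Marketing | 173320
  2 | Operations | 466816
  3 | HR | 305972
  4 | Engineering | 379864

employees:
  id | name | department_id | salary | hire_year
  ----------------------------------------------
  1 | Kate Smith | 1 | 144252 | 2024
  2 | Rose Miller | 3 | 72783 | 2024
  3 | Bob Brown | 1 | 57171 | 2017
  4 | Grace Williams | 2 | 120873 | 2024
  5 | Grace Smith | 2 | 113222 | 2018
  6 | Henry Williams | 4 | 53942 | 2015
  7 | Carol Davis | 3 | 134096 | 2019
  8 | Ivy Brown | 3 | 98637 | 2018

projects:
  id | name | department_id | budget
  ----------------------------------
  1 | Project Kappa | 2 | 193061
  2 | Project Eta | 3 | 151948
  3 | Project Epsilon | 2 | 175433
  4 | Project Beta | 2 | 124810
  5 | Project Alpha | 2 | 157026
SELECT name, hire_year, salary FROM employees WHERE hire_year >= 2022 AND salary >= 109874

Execution result:
name | hire_year | salary
Kate Smith | 2024 | 144252
Grace Williams | 2024 | 120873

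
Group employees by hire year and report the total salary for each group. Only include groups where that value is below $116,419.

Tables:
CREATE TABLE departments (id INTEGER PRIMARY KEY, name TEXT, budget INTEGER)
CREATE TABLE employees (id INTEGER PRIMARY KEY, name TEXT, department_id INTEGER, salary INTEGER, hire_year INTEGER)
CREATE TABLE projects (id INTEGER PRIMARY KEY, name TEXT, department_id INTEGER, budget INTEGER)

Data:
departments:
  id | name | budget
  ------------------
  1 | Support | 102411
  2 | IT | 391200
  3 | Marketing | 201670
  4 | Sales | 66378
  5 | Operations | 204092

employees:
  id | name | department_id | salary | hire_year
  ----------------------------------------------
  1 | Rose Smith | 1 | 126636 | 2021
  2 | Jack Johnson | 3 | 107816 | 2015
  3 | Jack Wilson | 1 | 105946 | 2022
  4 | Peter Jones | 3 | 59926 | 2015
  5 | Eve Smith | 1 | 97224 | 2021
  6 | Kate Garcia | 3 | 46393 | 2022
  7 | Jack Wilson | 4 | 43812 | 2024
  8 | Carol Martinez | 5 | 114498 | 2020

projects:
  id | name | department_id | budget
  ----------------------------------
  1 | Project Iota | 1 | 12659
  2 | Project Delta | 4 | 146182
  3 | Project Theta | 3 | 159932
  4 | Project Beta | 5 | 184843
SELECT hire_year, SUM(salary) AS sum_salary FROM employees GROUP BY hire_year HAVING SUM(salary) < 116419

Execution result:
hire_year | sum_salary
2020 | 114498
2024 | 43812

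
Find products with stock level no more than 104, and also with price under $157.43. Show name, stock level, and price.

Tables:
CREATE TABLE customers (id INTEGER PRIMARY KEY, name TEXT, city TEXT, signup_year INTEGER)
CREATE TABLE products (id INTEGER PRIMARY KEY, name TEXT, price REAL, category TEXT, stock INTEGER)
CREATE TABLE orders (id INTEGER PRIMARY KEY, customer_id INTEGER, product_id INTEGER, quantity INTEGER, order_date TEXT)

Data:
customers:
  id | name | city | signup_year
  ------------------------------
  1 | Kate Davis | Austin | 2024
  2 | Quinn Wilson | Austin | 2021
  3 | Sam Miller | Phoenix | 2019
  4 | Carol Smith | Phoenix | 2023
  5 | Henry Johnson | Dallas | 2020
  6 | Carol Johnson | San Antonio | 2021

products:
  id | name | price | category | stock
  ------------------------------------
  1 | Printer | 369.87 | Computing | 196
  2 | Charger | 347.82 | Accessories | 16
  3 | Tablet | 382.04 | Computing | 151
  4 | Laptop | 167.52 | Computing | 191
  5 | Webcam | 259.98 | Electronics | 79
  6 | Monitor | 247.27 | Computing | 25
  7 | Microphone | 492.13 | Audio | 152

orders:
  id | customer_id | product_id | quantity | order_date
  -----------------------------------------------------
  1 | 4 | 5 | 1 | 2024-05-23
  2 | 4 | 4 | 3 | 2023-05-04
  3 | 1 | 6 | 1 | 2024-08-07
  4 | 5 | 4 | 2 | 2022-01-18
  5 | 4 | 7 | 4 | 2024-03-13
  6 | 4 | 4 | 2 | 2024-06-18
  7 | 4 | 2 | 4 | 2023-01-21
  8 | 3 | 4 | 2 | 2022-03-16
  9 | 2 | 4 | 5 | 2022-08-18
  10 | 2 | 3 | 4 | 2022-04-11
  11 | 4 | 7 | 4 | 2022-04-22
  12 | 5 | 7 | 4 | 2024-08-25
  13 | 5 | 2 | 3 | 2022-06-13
SELECT name, stock, price FROM products WHERE stock <= 104 AND price < 157.43

Execution result:
(no rows)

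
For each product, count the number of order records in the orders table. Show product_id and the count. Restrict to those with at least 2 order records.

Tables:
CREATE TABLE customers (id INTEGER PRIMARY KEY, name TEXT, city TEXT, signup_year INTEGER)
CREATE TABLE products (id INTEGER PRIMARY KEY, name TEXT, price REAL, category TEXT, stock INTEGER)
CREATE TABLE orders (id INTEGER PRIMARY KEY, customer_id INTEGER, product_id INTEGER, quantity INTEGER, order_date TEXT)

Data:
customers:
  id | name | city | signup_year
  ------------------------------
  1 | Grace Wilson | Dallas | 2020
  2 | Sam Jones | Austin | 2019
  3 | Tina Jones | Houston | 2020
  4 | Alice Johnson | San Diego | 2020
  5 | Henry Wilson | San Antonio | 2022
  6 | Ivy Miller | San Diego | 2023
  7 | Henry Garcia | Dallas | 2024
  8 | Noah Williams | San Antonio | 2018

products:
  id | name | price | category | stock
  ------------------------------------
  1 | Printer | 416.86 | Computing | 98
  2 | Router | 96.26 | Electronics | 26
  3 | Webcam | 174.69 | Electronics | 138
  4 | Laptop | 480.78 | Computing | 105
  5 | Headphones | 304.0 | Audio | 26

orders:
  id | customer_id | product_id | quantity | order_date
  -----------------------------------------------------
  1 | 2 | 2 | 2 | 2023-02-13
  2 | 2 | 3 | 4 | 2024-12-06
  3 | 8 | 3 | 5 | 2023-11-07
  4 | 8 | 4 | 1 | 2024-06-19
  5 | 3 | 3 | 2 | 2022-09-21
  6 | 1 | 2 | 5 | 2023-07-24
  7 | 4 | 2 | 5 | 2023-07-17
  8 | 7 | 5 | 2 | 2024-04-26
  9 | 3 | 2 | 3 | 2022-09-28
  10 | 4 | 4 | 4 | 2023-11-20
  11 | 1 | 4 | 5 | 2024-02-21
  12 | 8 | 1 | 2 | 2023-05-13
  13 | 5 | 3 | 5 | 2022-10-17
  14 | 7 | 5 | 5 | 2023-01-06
SELECT product_id, COUNT(*) AS order_count FROM orders GROUP BY product_id HAVING COUNT(*) >= 2

Execution result:
product_id | order_count
2 | 4
3 | 4
4 | 3
5 | 2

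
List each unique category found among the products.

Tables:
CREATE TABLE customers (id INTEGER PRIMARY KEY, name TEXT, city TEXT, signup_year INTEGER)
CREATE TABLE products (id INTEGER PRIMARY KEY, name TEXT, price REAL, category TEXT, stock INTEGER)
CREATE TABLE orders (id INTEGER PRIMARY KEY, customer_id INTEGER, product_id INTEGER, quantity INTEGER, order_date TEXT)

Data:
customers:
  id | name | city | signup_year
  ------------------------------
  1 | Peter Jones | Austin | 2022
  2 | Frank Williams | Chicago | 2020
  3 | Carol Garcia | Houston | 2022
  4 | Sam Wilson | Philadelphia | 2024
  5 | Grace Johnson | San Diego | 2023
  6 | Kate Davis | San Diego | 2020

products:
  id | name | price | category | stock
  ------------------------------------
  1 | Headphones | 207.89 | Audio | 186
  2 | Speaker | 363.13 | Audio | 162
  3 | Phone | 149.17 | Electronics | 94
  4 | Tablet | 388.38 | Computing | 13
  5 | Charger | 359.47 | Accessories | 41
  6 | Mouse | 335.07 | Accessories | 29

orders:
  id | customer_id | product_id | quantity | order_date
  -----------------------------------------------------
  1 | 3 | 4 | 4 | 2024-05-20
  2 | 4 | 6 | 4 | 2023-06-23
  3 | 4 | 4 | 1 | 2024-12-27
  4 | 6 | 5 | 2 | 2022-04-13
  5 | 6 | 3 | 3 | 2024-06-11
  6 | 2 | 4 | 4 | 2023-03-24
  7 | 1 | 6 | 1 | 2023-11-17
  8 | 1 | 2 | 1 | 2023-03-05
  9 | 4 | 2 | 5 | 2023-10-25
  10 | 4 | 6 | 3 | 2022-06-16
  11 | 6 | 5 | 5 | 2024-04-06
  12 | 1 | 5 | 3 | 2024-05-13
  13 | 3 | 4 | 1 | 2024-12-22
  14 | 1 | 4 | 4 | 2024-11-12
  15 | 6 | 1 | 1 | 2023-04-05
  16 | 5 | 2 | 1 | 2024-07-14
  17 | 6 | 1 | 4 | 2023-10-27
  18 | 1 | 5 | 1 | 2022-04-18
SELECT DISTINCT category FROM products

Execution result:
category
Audio
Electronics
Computing
Accessories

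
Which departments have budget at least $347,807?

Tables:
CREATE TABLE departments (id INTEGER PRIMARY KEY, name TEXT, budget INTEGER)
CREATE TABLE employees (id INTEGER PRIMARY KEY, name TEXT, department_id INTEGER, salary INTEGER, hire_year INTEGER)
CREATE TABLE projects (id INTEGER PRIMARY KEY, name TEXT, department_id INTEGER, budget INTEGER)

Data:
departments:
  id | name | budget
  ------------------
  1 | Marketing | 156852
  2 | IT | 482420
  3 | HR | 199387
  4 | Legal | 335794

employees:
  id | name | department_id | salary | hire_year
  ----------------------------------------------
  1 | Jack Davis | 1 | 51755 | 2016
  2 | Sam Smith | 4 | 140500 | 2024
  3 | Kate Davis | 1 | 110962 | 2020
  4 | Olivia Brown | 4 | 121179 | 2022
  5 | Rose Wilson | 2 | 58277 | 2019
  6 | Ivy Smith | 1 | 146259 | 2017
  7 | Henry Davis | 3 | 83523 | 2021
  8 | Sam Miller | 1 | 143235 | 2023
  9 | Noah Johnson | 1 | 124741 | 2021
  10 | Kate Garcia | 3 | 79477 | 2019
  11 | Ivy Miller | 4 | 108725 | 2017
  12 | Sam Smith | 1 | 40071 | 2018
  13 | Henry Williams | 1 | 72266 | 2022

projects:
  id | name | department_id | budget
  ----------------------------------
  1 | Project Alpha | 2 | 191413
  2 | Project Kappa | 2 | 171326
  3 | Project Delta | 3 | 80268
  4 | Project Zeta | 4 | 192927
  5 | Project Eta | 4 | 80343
SELECT name, budget FROM departments WHERE budget >= 347807

Execution result:
name | budget
IT | 482420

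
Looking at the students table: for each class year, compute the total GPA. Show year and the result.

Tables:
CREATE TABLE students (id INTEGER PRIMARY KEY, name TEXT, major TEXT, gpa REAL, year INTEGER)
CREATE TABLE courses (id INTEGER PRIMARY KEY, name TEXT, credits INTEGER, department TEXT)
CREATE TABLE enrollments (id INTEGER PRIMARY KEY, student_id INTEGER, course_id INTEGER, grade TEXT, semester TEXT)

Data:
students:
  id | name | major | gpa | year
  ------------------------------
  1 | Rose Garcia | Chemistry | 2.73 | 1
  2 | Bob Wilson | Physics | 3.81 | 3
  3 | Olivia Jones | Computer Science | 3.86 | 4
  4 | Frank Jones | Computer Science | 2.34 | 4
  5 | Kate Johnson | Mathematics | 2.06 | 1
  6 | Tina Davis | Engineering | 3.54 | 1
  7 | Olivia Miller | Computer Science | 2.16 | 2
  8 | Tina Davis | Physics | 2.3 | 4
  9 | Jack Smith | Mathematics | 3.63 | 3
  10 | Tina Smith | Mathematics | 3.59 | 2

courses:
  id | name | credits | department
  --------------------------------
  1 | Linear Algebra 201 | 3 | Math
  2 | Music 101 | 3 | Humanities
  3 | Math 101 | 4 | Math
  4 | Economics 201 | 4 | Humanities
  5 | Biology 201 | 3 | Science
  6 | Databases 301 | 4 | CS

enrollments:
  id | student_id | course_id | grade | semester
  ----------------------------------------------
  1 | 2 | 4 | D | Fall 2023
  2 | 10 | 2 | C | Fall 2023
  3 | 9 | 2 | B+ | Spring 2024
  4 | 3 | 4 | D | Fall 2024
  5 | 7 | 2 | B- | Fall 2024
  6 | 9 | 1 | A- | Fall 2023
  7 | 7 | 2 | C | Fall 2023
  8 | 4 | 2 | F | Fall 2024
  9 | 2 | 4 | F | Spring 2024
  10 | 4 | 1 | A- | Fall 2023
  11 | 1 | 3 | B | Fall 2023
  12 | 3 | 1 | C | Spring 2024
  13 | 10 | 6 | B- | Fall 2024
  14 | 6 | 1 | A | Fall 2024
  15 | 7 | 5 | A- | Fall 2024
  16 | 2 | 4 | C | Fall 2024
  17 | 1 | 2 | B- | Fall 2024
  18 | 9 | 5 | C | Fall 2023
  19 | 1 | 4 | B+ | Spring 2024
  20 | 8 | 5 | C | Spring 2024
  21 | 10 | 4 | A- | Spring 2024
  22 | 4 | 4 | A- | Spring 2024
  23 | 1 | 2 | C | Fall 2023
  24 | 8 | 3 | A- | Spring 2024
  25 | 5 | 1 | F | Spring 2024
SELECT year, SUM(gpa) AS sum_gpa FROM students GROUP BY year

Execution result:
year | sum_gpa
1 | 8.33
2 | 5.75
3 | 7.44
4 | 8.50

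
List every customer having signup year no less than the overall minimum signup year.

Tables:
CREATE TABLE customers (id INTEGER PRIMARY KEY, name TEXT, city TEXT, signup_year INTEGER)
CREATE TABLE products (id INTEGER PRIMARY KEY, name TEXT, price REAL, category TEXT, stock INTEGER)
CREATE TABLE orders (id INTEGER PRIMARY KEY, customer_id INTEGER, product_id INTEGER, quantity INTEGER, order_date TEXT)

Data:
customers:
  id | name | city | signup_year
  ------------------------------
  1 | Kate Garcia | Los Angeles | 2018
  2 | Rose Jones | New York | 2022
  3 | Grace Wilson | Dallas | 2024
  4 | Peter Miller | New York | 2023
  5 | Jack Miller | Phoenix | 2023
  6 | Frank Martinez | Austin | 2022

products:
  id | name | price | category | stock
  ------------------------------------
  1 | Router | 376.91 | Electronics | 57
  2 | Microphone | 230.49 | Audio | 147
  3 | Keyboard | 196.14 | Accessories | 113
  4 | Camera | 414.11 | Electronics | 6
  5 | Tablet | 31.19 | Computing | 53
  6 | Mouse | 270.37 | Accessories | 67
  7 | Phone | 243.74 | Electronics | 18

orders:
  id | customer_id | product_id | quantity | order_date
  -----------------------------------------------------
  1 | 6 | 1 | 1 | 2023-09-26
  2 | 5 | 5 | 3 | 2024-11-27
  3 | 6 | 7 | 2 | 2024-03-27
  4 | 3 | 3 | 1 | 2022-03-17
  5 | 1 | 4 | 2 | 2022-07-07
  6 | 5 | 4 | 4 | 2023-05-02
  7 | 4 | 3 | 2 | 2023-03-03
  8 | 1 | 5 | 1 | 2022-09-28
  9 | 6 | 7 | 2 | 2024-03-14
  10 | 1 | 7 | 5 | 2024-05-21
SELECT name, signup_year FROM customers WHERE signup_year >= (SELECT MIN(signup_year) FROM customers)

Execution result:
name | signup_year
Kate Garcia | 2018
Rose Jones | 2022
Grace Wilson | 2024
Peter Miller | 2023
Jack Miller | 2023
Frank Martinez | 2022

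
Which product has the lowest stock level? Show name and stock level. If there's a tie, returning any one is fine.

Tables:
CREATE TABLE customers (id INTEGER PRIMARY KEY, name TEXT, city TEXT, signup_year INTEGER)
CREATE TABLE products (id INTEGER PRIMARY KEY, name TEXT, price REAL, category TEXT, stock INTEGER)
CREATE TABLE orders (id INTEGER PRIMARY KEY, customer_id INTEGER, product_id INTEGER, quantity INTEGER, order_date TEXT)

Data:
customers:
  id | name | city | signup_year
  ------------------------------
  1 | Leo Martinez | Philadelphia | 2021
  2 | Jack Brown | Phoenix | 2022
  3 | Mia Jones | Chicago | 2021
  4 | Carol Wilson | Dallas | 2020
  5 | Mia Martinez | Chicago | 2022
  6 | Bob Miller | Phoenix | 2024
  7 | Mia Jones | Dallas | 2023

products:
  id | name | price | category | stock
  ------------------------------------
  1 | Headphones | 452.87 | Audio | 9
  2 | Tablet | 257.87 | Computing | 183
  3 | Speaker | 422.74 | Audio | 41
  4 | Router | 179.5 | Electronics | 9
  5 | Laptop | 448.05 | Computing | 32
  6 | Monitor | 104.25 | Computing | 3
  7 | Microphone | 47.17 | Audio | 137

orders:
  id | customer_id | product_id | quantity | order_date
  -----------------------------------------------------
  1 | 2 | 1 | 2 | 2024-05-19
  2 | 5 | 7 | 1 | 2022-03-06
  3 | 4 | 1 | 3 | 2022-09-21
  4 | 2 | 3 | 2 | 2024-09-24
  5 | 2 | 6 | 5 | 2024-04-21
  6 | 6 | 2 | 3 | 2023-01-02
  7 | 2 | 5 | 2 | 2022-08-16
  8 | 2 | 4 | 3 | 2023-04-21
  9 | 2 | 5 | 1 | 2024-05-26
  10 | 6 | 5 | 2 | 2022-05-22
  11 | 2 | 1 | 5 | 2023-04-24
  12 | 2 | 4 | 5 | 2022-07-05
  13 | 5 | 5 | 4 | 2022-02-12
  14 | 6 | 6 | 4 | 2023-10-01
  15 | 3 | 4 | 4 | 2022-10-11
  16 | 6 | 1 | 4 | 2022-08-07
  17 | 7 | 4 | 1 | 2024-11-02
SELECT name, stock FROM products ORDER BY stock ASC LIMIT 1

Execution result:
name | stock
Monitor | 3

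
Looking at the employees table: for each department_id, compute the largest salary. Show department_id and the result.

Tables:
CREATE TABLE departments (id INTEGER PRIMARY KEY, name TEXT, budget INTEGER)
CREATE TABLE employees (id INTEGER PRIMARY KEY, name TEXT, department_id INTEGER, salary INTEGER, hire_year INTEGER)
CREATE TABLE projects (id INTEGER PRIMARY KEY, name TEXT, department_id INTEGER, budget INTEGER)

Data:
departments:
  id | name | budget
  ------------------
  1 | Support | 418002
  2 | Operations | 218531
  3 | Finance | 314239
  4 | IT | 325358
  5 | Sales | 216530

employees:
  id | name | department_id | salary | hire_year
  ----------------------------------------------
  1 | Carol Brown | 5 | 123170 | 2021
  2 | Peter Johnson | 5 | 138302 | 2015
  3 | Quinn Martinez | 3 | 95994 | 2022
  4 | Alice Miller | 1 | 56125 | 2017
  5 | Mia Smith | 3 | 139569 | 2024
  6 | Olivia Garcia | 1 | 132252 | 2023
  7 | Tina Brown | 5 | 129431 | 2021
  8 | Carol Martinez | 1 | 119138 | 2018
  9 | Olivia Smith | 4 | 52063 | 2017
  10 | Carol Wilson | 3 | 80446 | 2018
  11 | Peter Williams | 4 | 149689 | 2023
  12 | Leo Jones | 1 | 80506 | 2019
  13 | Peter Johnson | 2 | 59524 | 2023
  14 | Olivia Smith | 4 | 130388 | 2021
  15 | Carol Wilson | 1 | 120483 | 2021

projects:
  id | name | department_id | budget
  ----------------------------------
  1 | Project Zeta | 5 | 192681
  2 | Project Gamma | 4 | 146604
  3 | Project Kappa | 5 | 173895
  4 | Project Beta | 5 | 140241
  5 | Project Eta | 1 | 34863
SELECT department_id, MAX(salary) AS max_salary FROM employees GROUP BY department_id

Execution result:
department_id | max_salary
1 | 132252
2 | 59524
3 | 139569
4 | 149689
5 | 138302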